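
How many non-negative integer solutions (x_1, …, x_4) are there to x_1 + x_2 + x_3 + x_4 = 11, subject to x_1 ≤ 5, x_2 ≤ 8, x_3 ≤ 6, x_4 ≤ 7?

243

Without the upper bounds there are C(14,3) = 364 ways to split 11 among 4 variables.
Subtract solutions that violate a single cap (substitute x_i' = x_i − (cap_i+1)): x_1 ≥ 6 gives C(8,3) = 56; x_2 ≥ 9 gives C(5,3) = 10; x_3 ≥ 7 gives C(7,3) = 35; x_4 ≥ 8 gives C(6,3) = 20. Together 121.
No two caps can be exceeded simultaneously, so the pair terms are all 0.
By inclusion–exclusion the count is 364 − 121 + 0 = 243.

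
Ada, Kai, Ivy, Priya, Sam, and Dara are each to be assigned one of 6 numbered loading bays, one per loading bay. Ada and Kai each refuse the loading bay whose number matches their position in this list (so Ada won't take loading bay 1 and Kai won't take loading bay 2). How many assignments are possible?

Let Aᵢ (for i ∈ {1, 2}) be the placements that put person i in their forbidden loading bay. Any j of these fix j positions, leaving (6−j)! ways to fill the rest, and there are C(2,j) ways to pick which j.
By inclusion–exclusion, the number of valid placements is Σ_{j=0}^{2} (−1)^j C(2,j)·(6−j)!.
Computing: 720 − 240 + 24 = 504.

504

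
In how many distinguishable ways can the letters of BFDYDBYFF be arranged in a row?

7560

BFDYDBYFF has 9 letters with B appearing twice, D appearing twice, F appearing 3 times, and Y appearing twice.
So there are 9! / (3!·2!·2!·2!) = 7560 distinguishable arrangements.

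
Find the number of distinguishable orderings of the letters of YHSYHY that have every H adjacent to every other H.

20

Treat the 2 copies of H as a single block. The multiset to arrange is then {HH, S, Y, Y, Y}, 5 items in all.
That gives (5)!/(3!) = 20 arrangements.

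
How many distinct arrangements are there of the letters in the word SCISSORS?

1680

The 8 letters of SCISSORS have repeats: S appearing 4 times.
The number of distinct arrangements is 8!/(4!) = 40320/24 = 1680.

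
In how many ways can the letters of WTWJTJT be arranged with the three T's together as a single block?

Treat the 3 copies of T as a single block. The multiset to arrange is then {TTT, J, J, W, W}, 5 items in all.
That gives (5)!/(2!·2!) = 30 arrangements.

30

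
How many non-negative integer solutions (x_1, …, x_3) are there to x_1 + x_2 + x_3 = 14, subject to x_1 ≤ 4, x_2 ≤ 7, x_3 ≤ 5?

6

By stars and bars, unrestricted non-negative solutions to x_1+…+x_3 = 14 number C(14+2,2) = 120.
Subtract solutions that violate a single cap (substitute x_i' = x_i − (cap_i+1)): x_1 ≥ 5 gives C(11,2) = 55; x_2 ≥ 8 gives C(8,2) = 28; x_3 ≥ 6 gives C(10,2) = 45. Together 128.
Add back pairs where two caps are both exceeded: 3 + 10 + 1 = 14.
By inclusion–exclusion the count is 120 − 128 + 14 = 6.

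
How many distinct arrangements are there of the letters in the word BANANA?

BANANA has 6 letters with A appearing 3 times and N appearing twice.
So there are 6! / (3!·2!) = 60 distinguishable arrangements.

60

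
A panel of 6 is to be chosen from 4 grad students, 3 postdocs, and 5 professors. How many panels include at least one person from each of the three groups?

With no constraint there are C(12,6) = 924 possible selections.
Subtract selections that omit an entire group: no grad students → C(8,6) = 28; no postdocs → C(9,6) = 84; no professors → C(7,6) = 7.
Add back selections omitting two groups (i.e. drawn from a single group): C(4,6) + C(3,6) + C(5,6) = 0.
By inclusion–exclusion: 924 − 119 + 0 = 805.

805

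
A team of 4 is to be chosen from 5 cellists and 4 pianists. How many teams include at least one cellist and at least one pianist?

Total 4-person selections from all 9: C(9,4) = 126.
Selections missing a whole group: no cellists → C(4,4) = 1; no pianists → C(5,4) = 5.
Both groups omitted at once is impossible, so 126 − 6 = 120.

120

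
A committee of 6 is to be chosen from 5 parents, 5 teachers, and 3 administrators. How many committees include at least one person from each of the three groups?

Total 6-person selections from all 13: C(13,6) = 1716.
Selections missing a whole group: no parents → C(8,6) = 28; no teachers → C(8,6) = 28; no administrators → C(10,6) = 210.
Add back selections omitting two groups (i.e. drawn from a single group): C(5,6) + C(5,6) + C(3,6) = 0.
By inclusion–exclusion: 1716 − 266 + 0 = 1450.

1450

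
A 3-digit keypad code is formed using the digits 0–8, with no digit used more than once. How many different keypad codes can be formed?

This is a permutation of 3 out of 9: P(9,3) = 9!/6!.
9 × 8 × 7 = 504.

504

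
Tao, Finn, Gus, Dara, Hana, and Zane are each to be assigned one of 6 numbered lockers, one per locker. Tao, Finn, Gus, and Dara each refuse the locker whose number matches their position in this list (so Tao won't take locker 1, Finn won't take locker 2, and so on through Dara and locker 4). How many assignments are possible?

Let Aᵢ (for 1 ≤ i ≤ 4) be the placements that put person i in their forbidden locker. Any j of these fix j positions, leaving (6−j)! ways to fill the rest, and there are C(4,j) ways to pick which j.
By inclusion–exclusion, the number of valid placements is Σ_{j=0}^{4} (−1)^j C(4,j)·(6−j)!.
Computing: 720 − 480 + 144 − 24 + 2 = 362.

362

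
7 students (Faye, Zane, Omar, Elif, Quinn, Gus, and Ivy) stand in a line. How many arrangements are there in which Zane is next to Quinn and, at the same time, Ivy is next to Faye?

Treat {Zane,Quinn} as one block (2 orders) and {Ivy,Faye} as another (2 orders).
That leaves 5 units to arrange: 2 × 2 × 5! = 4 × 120 = 480.

480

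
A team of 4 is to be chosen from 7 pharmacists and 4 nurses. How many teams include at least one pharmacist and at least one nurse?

294

Unrestricted: C(11,4) = 330 ways to pick any 4 of the 11.
Selections missing a whole group: no pharmacists → C(4,4) = 1; no nurses → C(7,4) = 35.
Both groups omitted at once is impossible, so 330 − 36 = 294.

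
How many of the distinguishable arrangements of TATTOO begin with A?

10

With the first slot taken by A, it remains to arrange the other 5 letters (TTTOO).
Those 5 letters have O appearing twice and T appearing 3 times, giving (5)!/(3!·2!) = 10.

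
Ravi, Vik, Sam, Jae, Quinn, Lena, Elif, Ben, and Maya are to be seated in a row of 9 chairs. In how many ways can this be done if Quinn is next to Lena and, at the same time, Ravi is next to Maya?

Treat {Quinn,Lena} as one block (2 orders) and {Ravi,Maya} as another (2 orders).
That leaves 7 units to arrange: 2 × 2 × 7! = 4 × 5040 = 20160.

20160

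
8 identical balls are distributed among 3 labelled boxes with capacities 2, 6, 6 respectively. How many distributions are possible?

By stars and bars, unrestricted non-negative solutions to x_1+…+x_3 = 8 number C(8+2,2) = 45.
Subtract solutions that violate a single cap (substitute x_i' = x_i − (cap_i+1)): x_1 ≥ 3 gives C(7,2) = 21; x_2 ≥ 7 gives C(3,2) = 3; x_3 ≥ 7 gives C(3,2) = 3. Together 27.
No two caps can be exceeded simultaneously, so the pair terms are all 0.
By inclusion–exclusion the count is 45 − 27 + 0 = 18.

18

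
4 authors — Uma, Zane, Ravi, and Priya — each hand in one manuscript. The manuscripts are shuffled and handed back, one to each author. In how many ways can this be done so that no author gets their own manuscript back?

9

Let Aᵢ be the assignments in which author i gets their own manuscript. We want the size of the complement of A₁∪…∪A_4.
By inclusion–exclusion this is Σ_{j=0}^{4} (−1)^j C(4,j)·(4−j)!.
Computing: 24 − 24 + 12 − 4 + 1 = 9.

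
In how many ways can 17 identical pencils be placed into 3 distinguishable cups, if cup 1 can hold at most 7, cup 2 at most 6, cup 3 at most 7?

10

By stars and bars, unrestricted non-negative solutions to x_1+…+x_3 = 17 number C(17+2,2) = 171.
Subtract solutions that violate a single cap (substitute x_i' = x_i − (cap_i+1)): x_1 ≥ 8 gives C(11,2) = 55; x_2 ≥ 7 gives C(12,2) = 66; x_3 ≥ 8 gives C(11,2) = 55. Together 176.
Add back pairs where two caps are both exceeded: 6 + 3 + 6 = 15.
By inclusion–exclusion the count is 171 − 176 + 15 = 10.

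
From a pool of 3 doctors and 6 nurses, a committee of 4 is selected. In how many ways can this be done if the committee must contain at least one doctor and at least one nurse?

With no constraint there are C(9,4) = 126 possible selections.
Selections missing a whole group: no doctors → C(6,4) = 15; no nurses → C(3,4) = 0.
Both groups omitted at once is impossible, so 126 − 15 = 111.

111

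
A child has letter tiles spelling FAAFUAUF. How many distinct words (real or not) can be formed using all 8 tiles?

560

The 8 letters of FAAFUAUF have repeats: A appearing 3 times, F appearing 3 times, and U appearing twice.
The number of distinct arrangements is 8!/(3!·3!·2!) = 40320/72 = 560.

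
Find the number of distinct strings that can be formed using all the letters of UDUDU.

UDUDU has 5 letters with D appearing twice and U appearing 3 times.
So there are 5! / (3!·2!) = 10 distinguishable arrangements.

10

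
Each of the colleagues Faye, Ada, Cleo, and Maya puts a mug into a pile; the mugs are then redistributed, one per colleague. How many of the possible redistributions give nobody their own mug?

9

This is the derangement count D_4: permutations of 4 items with no fixed point.
By inclusion–exclusion this is Σ_{j=0}^{4} (−1)^j C(4,j)·(4−j)!.
Computing: 24 − 24 + 12 − 4 + 1 = 9.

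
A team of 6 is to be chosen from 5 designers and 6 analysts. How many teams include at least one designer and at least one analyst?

Total 6-person selections from all 11: C(11,6) = 462.
Selections missing a whole group: no designers → C(6,6) = 1; no analysts → C(5,6) = 0.
Both groups omitted at once is impossible, so 462 − 1 = 461.

461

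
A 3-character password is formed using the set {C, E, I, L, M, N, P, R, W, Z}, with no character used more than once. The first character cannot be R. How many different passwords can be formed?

The first character has 10−1 = 9 choices (anything except R).
The remaining 2 characters are filled from the other 9 symbols without repetition: 9 × 8 = 72.
Total: 9 × 72 = 648.

648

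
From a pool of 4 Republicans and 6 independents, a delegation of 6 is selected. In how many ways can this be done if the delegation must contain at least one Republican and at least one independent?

209

Unrestricted: C(10,6) = 210 ways to pick any 6 of the 10.
Subtract selections that omit an entire group: no Republicans → C(6,6) = 1; no independents → C(4,6) = 0.
Both groups omitted at once is impossible, so 210 − 1 = 209.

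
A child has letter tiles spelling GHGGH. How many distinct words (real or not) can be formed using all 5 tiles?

10

Letter multiplicities in GHGGH: G×3, H×2.
The number of distinct arrangements is 5!/(3!·2!) = 120/12 = 10.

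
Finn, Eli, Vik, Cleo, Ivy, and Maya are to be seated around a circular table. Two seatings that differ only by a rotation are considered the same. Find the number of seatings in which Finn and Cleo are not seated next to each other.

72

All circular seatings of 6 people number (5)! = 120.
Those with Finn next to Cleo: fuse the pair into one unit and seat 5 units around a circle — 2·(4)! = 48.
Subtracting, 120 − 48 = 72.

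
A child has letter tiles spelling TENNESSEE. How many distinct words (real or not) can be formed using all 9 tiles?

3780

The 9 letters of TENNESSEE have repeats: E appearing 4 times, N appearing twice, and S appearing twice.
The number of distinct arrangements is 9!/(4!·2!·2!) = 362880/96 = 3780.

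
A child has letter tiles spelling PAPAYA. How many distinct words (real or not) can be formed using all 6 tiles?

Letter multiplicities in PAPAYA: A×3, P×2, Y×1.
The number of distinct arrangements is 6!/(3!·2!) = 720/12 = 60.

60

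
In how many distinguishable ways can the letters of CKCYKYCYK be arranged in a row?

Letter multiplicities in CKCYKYCYK: C×3, K×3, Y×3.
So there are 9! / (3!·3!·3!) = 1680 distinguishable arrangements.

1680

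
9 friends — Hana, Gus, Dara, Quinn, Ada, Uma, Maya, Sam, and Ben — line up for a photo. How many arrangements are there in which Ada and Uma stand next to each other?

80640

Place the 7 others and the Ada-Uma pair as 8 objects in a line; the pair has 2 internal arrangements.
So the count is 2·(8)! = 80640.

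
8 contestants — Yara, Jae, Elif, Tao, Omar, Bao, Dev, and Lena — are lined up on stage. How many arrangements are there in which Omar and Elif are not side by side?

Of the 8! = 40320 arrangements, those with Omar and Elif adjacent number 2 × 7! = 10080 (treat the pair as a block with 2 internal orders).
Complementary counting: 40320 − 10080 = 30240.

30240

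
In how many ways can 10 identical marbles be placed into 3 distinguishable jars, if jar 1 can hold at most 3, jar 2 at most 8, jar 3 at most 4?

By stars and bars, unrestricted non-negative solutions to x_1+…+x_3 = 10 number C(10+2,2) = 66.
Subtract solutions that violate a single cap (substitute x_i' = x_i − (cap_i+1)): x_1 ≥ 4 gives C(8,2) = 28; x_2 ≥ 9 gives C(3,2) = 3; x_3 ≥ 5 gives C(7,2) = 21. Together 52.
Add back pairs where two caps are both exceeded: 0 + 3 + 0 = 3.
By inclusion–exclusion the count is 66 − 52 + 3 = 17.

17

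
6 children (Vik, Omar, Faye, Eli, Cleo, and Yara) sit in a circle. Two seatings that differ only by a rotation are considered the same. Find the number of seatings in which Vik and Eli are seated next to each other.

48

Treat {Vik, Eli} as one unit (2 internal orders) and seat the resulting 5 units around the table: (4)! circular arrangements.
So 2 × (4)! = 2 × 24 = 48.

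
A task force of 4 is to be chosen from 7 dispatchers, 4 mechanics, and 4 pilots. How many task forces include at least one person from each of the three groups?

With no constraint there are C(15,4) = 1365 possible selections.
Subtract selections that omit an entire group: no dispatchers → C(8,4) = 70; no mechanics → C(11,4) = 330; no pilots → C(11,4) = 330.
Add back selections omitting two groups (i.e. drawn from a single group): C(7,4) + C(4,4) + C(4,4) = 37.
By inclusion–exclusion: 1365 − 730 + 37 = 672.

672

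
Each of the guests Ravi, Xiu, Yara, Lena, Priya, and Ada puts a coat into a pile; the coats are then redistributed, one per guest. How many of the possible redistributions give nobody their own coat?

265

This is the derangement count D_6: permutations of 6 items with no fixed point.
By inclusion–exclusion this is Σ_{j=0}^{6} (−1)^j C(6,j)·(6−j)!.
Computing: 720 − 720 + 360 − 120 + 30 − 6 + 1 = 265.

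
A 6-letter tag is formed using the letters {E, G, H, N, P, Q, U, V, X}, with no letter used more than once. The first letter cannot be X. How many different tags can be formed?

53760

The first letter has 9−1 = 8 choices (anything except X).
The remaining 5 letters are filled from the other 8 symbols without repetition: 8 × 7 × 6 × 5 × 4 = 6720.
Total: 8 × 6720 = 53760.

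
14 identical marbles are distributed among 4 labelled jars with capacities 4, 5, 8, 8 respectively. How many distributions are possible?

Ignoring the caps, the number of non-negative solutions to x_1+…+x_4 = 14 is C(17,3) = 680.
Subtract solutions that violate a single cap (substitute x_i' = x_i − (cap_i+1)): x_1 ≥ 5 gives C(12,3) = 220; x_2 ≥ 6 gives C(11,3) = 165; x_3 ≥ 9 gives C(8,3) = 56; x_4 ≥ 9 gives C(8,3) = 56. Together 497.
Add back pairs where two caps are both exceeded: 20 + 1 + 1 + 0 + 0 + 0 = 22.
By inclusion–exclusion the count is 680 − 497 + 22 = 205.

205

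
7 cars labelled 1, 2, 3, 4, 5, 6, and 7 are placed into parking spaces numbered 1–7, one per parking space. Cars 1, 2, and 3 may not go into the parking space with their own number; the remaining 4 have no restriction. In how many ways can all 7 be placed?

Let Aᵢ (for i ∈ {1, 2, 3}) be the placements that put car i in its forbidden parking space. Any j of these fix j positions, leaving (7−j)! ways to fill the rest, and there are C(3,j) ways to pick which j.
By inclusion–exclusion, the number of valid placements is Σ_{j=0}^{3} (−1)^j C(3,j)·(7−j)!.
Computing: 5040 − 2160 + 360 − 24 = 3216.

3216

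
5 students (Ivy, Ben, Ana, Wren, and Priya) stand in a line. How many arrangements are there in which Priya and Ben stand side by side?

48

Treat {Priya, Ben} as a single unit. There are 4 units to order, and the pair itself can be ordered 2 ways.
That gives 2 × 4! = 2 × 24 = 48.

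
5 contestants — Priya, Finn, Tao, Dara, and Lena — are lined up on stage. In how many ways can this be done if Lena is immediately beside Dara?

48

Treat {Lena, Dara} as a single unit. There are 4 units to order, and the pair itself can be ordered 2 ways.
That gives 2 × 4! = 2 × 24 = 48.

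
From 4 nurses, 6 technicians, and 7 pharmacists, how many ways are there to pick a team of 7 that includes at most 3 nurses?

Split by how many nurses are chosen (0 through 3).
Sum: C(4,0)·C(13,7) + C(4,1)·C(13,6) + C(4,2)·C(13,5) + C(4,3)·C(13,4) = 1716 + 6864 + 7722 + 2860 = 19162.

19162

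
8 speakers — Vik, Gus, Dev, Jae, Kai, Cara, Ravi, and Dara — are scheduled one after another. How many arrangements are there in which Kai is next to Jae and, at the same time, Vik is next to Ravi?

Treat {Kai,Jae} as one block (2 orders) and {Vik,Ravi} as another (2 orders).
That leaves 6 units to arrange: 2 × 2 × 6! = 4 × 720 = 2880.

2880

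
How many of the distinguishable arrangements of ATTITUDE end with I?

With the last slot taken by I, it remains to arrange the other 7 letters (ATTTUDE).
Those 7 letters have T appearing 3 times, giving (7)!/(3!) = 840.

840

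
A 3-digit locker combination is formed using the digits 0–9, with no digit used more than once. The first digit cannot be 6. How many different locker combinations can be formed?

The first digit has 10−1 = 9 choices (anything except 6).
The remaining 2 digits are filled from the other 9 symbols without repetition: 9 × 8 = 72.
Total: 9 × 72 = 648.

648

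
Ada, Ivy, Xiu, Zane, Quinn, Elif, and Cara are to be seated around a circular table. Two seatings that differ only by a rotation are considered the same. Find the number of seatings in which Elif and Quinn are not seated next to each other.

Without the restriction there are (6)! = 720 seatings.
Those with Elif next to Quinn: fuse the pair into one unit and seat 6 units around a circle — 2·(5)! = 240.
Subtracting, 720 − 240 = 480.

480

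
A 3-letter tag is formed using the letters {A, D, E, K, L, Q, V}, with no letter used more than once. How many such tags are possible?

With no repetition, fill the 3 letters in order: 7 choices, then 6, down to 5.
7 × 6 × 5 = 210.

210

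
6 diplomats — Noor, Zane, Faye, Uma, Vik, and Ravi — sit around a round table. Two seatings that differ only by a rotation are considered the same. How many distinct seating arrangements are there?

Around a circle, 6 distinct people have 6!/6 = (5)! = 120 rotationally distinct seatings.

120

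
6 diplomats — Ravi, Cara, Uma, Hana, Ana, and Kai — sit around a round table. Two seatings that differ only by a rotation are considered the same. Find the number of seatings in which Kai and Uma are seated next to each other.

48

Glue Kai and Uma into a block (2 internal orders). Seating 5 units around a circle gives (4)! arrangements.
So 2 × (4)! = 2 × 24 = 48.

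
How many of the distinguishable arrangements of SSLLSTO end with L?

120

Fix L in the last position and arrange the remaining 6 letters.
Those 6 letters have S appearing 3 times, giving (6)!/(3!) = 120.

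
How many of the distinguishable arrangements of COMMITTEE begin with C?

5040

With the first slot taken by C, it remains to arrange the other 8 letters (OMMITTEE).
Those 8 letters have E appearing twice, M appearing twice, and T appearing twice, giving (8)!/(2!·2!·2!) = 5040.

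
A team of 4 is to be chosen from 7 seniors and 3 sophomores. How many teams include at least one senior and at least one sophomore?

175

With no constraint there are C(10,4) = 210 possible selections.
Selections missing a whole group: no seniors → C(3,4) = 0; no sophomores → C(7,4) = 35.
Both groups omitted at once is impossible, so 210 − 35 = 175.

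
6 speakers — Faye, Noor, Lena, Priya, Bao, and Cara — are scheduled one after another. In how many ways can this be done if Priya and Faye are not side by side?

Of the 6! = 720 arrangements, those with Priya and Faye adjacent number 2 × 5! = 240 (treat the pair as a block with 2 internal orders).
So 720 − 240 = 480 arrangements keep them apart.

480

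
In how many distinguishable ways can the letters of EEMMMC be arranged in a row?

The 6 letters of EEMMMC have repeats: E appearing twice and M appearing 3 times.
The number of distinct arrangements is 6!/(3!·2!) = 720/12 = 60.

60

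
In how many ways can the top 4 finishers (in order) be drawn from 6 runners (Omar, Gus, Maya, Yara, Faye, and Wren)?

360

There are 6 choices for 1st place, 5 for 2nd, and so on down to 3 for position 4.
That gives 6 × 5 × 4 × 3 = 360.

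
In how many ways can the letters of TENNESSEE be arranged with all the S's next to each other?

Treat the 2 copies of S as a single block. The multiset to arrange is then {SS, E, E, E, E, N, N, T}, 8 items in all.
That gives (8)!/(4!·2!) = 840 arrangements.

840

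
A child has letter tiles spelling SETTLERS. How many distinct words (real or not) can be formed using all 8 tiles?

SETTLERS has 8 letters with E appearing twice, S appearing twice, and T appearing twice.
The number of distinct arrangements is 8!/(2!·2!·2!) = 40320/8 = 5040.

5040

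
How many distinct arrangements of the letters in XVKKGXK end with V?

Fix V in the last position and arrange the remaining 6 letters.
Those 6 letters have K appearing 3 times and X appearing twice, giving (6)!/(3!·2!) = 60.

60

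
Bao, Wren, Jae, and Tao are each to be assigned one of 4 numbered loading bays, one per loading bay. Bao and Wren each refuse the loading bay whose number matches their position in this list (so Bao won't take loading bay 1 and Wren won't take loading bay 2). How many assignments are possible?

Let Aᵢ (for i ∈ {1, 2}) be the placements that put person i in their forbidden loading bay. Any j of these fix j positions, leaving (4−j)! ways to fill the rest, and there are C(2,j) ways to pick which j.
By inclusion–exclusion, the number of valid placements is Σ_{j=0}^{2} (−1)^j C(2,j)·(4−j)!.
Computing: 24 − 12 + 2 = 14.

14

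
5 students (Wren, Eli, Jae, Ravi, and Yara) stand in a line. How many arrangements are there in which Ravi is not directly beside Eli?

There are 5! = 120 arrangements in all. If Ravi and Eli are adjacent, merging them into one block gives 2·(4)! = 48 arrangements.
So 120 − 48 = 72 arrangements keep them apart.

72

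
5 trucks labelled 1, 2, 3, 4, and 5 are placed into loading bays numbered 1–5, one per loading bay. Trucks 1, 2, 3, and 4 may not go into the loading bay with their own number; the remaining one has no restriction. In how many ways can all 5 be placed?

53

Let Aᵢ (for 1 ≤ i ≤ 4) be the placements that put truck i in its forbidden loading bay. Any j of these fix j positions, leaving (5−j)! ways to fill the rest, and there are C(4,j) ways to pick which j.
By inclusion–exclusion, the number of valid placements is Σ_{j=0}^{4} (−1)^j C(4,j)·(5−j)!.
Computing: 120 − 96 + 36 − 8 + 1 = 53.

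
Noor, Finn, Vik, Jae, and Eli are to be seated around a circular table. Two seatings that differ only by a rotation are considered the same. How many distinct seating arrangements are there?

24

Fix one person's seat to break rotational symmetry; the remaining 4 people can be arranged in (4)! = 24 ways.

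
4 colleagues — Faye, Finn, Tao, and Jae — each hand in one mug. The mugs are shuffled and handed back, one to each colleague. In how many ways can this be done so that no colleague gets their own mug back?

This is the derangement count D_4: permutations of 4 items with no fixed point.
By inclusion–exclusion this is Σ_{j=0}^{4} (−1)^j C(4,j)·(4−j)!.
Computing: 24 − 24 + 12 − 4 + 1 = 9.

9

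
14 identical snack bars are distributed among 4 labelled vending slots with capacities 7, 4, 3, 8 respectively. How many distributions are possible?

109

By stars and bars, unrestricted non-negative solutions to x_1+…+x_4 = 14 number C(14+3,3) = 680.
Subtract solutions that violate a single cap (substitute x_i' = x_i − (cap_i+1)): x_1 ≥ 8 gives C(9,3) = 84; x_2 ≥ 5 gives C(12,3) = 220; x_3 ≥ 4 gives C(13,3) = 286; x_4 ≥ 9 gives C(8,3) = 56. Together 646.
Add back pairs where two caps are both exceeded: 4 + 10 + 0 + 56 + 1 + 4 = 75.
By inclusion–exclusion the count is 680 − 646 + 75 = 109.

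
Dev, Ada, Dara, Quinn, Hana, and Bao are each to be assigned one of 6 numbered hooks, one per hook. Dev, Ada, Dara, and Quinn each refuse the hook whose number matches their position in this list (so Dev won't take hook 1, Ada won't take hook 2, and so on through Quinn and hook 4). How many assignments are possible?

Let Aᵢ (for 1 ≤ i ≤ 4) be the placements that put person i in their forbidden hook. Any j of these fix j positions, leaving (6−j)! ways to fill the rest, and there are C(4,j) ways to pick which j.
By inclusion–exclusion, the number of valid placements is Σ_{j=0}^{4} (−1)^j C(4,j)·(6−j)!.
Computing: 720 − 480 + 144 − 24 + 2 = 362.

362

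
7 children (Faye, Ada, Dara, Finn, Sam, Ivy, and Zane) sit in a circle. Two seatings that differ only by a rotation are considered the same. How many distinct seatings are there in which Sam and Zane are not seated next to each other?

All circular seatings of 7 people number (6)! = 720.
Seatings with Sam beside Zane: treat them as a block with 2 internal orders, giving 2 × (5)! = 240.
Subtracting, 720 − 240 = 480.

480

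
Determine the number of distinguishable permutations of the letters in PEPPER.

60

Letter multiplicities in PEPPER: E×2, P×3, R×1.
So there are 6! / (3!·2!) = 60 distinguishable arrangements.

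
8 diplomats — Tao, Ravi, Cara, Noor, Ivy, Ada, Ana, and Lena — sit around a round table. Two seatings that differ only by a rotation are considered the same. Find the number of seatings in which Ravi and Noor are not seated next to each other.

3600

All circular seatings of 8 people number (7)! = 5040.
Those with Ravi next to Noor: fuse the pair into one unit and seat 7 units around a circle — 2·(6)! = 1440.
Subtracting, 5040 − 1440 = 3600.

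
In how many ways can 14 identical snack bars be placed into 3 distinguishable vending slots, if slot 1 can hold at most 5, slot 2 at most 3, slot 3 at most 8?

6

Ignoring the caps, the number of non-negative solutions to x_1+…+x_3 = 14 is C(16,2) = 120.
Subtract solutions that violate a single cap (substitute x_i' = x_i − (cap_i+1)): x_1 ≥ 6 gives C(10,2) = 45; x_2 ≥ 4 gives C(12,2) = 66; x_3 ≥ 9 gives C(7,2) = 21. Together 132.
Add back pairs where two caps are both exceeded: 15 + 0 + 3 = 18.
By inclusion–exclusion the count is 120 − 132 + 18 = 6.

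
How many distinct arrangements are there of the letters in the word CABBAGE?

1260

The 7 letters of CABBAGE have repeats: A appearing twice and B appearing twice.
The number of distinct arrangements is 7!/(2!·2!) = 5040/4 = 1260.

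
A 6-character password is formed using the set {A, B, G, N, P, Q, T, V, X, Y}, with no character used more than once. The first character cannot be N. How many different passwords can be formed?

136080

The first character has 10−1 = 9 choices (anything except N).
The remaining 5 characters are filled from the other 9 symbols without repetition: 9 × 8 × 7 × 6 × 5 = 15120.
Total: 9 × 15120 = 136080.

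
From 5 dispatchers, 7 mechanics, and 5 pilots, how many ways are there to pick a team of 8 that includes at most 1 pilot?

Split by how many pilots are chosen (0 through 1).
Sum: C(5,0)·C(12,8) + C(5,1)·C(12,7) = 495 + 3960 = 4455.

4455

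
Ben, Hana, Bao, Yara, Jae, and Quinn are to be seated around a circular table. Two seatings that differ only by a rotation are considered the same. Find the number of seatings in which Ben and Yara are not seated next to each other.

Without the restriction there are (5)! = 120 seatings.
Those with Ben next to Yara: fuse the pair into one unit and seat 5 units around a circle — 2·(4)! = 48.
Subtracting, 120 − 48 = 72.

72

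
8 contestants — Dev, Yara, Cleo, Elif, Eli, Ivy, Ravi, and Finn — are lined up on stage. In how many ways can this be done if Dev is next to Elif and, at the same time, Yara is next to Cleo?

Treat {Dev,Elif} as one block (2 orders) and {Yara,Cleo} as another (2 orders).
That leaves 6 units to arrange: 2 × 2 × 6! = 4 × 720 = 2880.

2880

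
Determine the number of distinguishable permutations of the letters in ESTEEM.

120

ESTEEM has 6 letters with E appearing 3 times.
So there are 6! / (3!) = 120 distinguishable arrangements.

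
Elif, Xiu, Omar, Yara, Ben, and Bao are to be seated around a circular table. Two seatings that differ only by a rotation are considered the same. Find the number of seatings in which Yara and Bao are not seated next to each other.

72

Without the restriction there are (5)! = 120 seatings.
Seatings with Yara beside Bao: treat them as a block with 2 internal orders, giving 2 × (4)! = 48.
Subtracting, 120 − 48 = 72.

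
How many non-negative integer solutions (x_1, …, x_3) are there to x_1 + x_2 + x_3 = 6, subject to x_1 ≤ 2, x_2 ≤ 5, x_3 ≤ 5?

Without the upper bounds there are C(8,2) = 28 ways to split 6 among 3 variables.
Subtract solutions that violate a single cap (substitute x_i' = x_i − (cap_i+1)): x_1 ≥ 3 gives C(5,2) = 10; x_2 ≥ 6 gives C(2,2) = 1; x_3 ≥ 6 gives C(2,2) = 1. Together 12.
No two caps can be exceeded simultaneously, so the pair terms are all 0.
By inclusion–exclusion the count is 28 − 12 + 0 = 16.

16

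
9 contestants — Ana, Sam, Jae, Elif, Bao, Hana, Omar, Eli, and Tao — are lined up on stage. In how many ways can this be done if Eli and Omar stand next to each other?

80640

Place the 7 others and the Eli-Omar pair as 8 objects in a line; the pair has 2 internal arrangements.
So the count is 2·(8)! = 80640.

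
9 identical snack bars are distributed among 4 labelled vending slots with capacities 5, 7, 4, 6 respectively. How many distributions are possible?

Ignoring the caps, the number of non-negative solutions to x_1+…+x_4 = 9 is C(12,3) = 220.
Subtract solutions that violate a single cap (substitute x_i' = x_i − (cap_i+1)): x_1 ≥ 6 gives C(6,3) = 20; x_2 ≥ 8 gives C(4,3) = 4; x_3 ≥ 5 gives C(7,3) = 35; x_4 ≥ 7 gives C(5,3) = 10. Together 69.
No two caps can be exceeded simultaneously, so the pair terms are all 0.
By inclusion–exclusion the count is 220 − 69 + 0 = 151.

151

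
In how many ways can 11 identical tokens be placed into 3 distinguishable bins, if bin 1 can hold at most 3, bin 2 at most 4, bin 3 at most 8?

14

Ignoring the caps, the number of non-negative solutions to x_1+…+x_3 = 11 is C(13,2) = 78.
Subtract solutions that violate a single cap (substitute x_i' = x_i − (cap_i+1)): x_1 ≥ 4 gives C(9,2) = 36; x_2 ≥ 5 gives C(8,2) = 28; x_3 ≥ 9 gives C(4,2) = 6. Together 70.
Add back pairs where two caps are both exceeded: 6 + 0 + 0 = 6.
By inclusion–exclusion the count is 78 − 70 + 6 = 14.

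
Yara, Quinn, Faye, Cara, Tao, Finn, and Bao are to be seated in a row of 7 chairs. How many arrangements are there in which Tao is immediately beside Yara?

Glue Tao and Yara into one block (2 internal orders), leaving 6 units to arrange in a row.
That gives 2 × 6! = 2 × 720 = 1440.

1440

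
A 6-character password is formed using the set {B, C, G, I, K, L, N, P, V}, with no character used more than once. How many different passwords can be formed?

Choose and order 6 of the 9 symbols: the first character has 9 options, the next 8, and so on down to 4.
9 × 8 × 7 × 6 × 5 × 4 = 60480.

60480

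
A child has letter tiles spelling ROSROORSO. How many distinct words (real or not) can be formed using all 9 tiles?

1260

ROSROORSO has 9 letters with O appearing 4 times, R appearing 3 times, and S appearing twice.
So there are 9! / (4!·3!·2!) = 1260 distinguishable arrangements.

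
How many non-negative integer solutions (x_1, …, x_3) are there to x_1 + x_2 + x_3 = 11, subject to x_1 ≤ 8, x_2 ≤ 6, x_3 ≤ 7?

Without the upper bounds there are C(13,2) = 78 ways to split 11 among 3 variables.
Subtract solutions that violate a single cap (substitute x_i' = x_i − (cap_i+1)): x_1 ≥ 9 gives C(4,2) = 6; x_2 ≥ 7 gives C(6,2) = 15; x_3 ≥ 8 gives C(5,2) = 10. Together 31.
No two caps can be exceeded simultaneously, so the pair terms are all 0.
By inclusion–exclusion the count is 78 − 31 + 0 = 47.

47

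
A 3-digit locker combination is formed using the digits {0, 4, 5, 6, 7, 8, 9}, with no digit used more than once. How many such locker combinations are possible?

210

With no repetition, fill the 3 digits in order: 7 choices, then 6, down to 5.
7 × 6 × 5 = 210.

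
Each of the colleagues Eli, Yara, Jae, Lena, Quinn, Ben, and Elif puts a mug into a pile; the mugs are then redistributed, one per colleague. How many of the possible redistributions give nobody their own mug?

1854

Let Aᵢ be the assignments in which colleague i gets their own mug. We want the size of the complement of A₁∪…∪A_7.
By inclusion–exclusion this is Σ_{j=0}^{7} (−1)^j C(7,j)·(7−j)!.
Computing: 5040 − 5040 + 2520 − 840 + 210 − 42 + 7 − 1 = 1854.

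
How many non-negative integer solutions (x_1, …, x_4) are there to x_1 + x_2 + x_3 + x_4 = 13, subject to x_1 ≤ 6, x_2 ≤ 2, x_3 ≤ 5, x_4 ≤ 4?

31

By stars and bars, unrestricted non-negative solutions to x_1+…+x_4 = 13 number C(13+3,3) = 560.
Subtract solutions that violate a single cap (substitute x_i' = x_i − (cap_i+1)): x_1 ≥ 7 gives C(9,3) = 84; x_2 ≥ 3 gives C(13,3) = 286; x_3 ≥ 6 gives C(10,3) = 120; x_4 ≥ 5 gives C(11,3) = 165. Together 655.
Add back pairs where two caps are both exceeded: 20 + 1 + 4 + 35 + 56 + 10 = 126.
By inclusion–exclusion the count is 560 − 655 + 126 = 31.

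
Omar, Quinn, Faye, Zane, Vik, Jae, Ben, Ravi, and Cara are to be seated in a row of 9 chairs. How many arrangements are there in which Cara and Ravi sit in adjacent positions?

80640

Treat {Cara, Ravi} as a single unit. There are 8 units to order, and the pair itself can be ordered 2 ways.
That gives 2 × 8! = 2 × 40320 = 80640.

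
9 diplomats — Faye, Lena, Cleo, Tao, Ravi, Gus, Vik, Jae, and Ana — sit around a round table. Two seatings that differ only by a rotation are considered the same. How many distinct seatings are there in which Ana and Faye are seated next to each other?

Treat {Ana, Faye} as one unit (2 internal orders) and seat the resulting 8 units around the table: (7)! circular arrangements.
So 2 × (7)! = 2 × 5040 = 10080.

10080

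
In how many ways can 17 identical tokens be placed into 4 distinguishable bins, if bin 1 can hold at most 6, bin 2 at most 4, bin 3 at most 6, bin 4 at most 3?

Ignoring the caps, the number of non-negative solutions to x_1+…+x_4 = 17 is C(20,3) = 1140.
Subtract solutions that violate a single cap (substitute x_i' = x_i − (cap_i+1)): x_1 ≥ 7 gives C(13,3) = 286; x_2 ≥ 5 gives C(15,3) = 455; x_3 ≥ 7 gives C(13,3) = 286; x_4 ≥ 4 gives C(16,3) = 560. Together 1587.
Add back pairs where two caps are both exceeded: 56 + 20 + 84 + 56 + 165 + 84 = 465.
Subtract triples: 0 + 4 + 0 + 4 = 8.
By inclusion–exclusion the count is 1140 − 1587 + 465 − 8 = 10.

10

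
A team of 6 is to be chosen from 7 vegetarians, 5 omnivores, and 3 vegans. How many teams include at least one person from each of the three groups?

Unrestricted: C(15,6) = 5005 ways to pick any 6 of the 15.
Selections missing a whole group: no vegetarians → C(8,6) = 28; no omnivores → C(10,6) = 210; no vegans → C(12,6) = 924.
Add back selections omitting two groups (i.e. drawn from a single group): C(7,6) + C(5,6) + C(3,6) = 7.
By inclusion–exclusion: 5005 − 1162 + 7 = 3850.

3850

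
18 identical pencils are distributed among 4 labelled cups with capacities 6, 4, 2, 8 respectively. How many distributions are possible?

10

Ignoring the caps, the number of non-negative solutions to x_1+…+x_4 = 18 is C(21,3) = 1330.
Subtract solutions that violate a single cap (substitute x_i' = x_i − (cap_i+1)): x_1 ≥ 7 gives C(14,3) = 364; x_2 ≥ 5 gives C(16,3) = 560; x_3 ≥ 3 gives C(18,3) = 816; x_4 ≥ 9 gives C(12,3) = 220. Together 1960.
Add back pairs where two caps are both exceeded: 84 + 165 + 10 + 286 + 35 + 84 = 664.
Subtract triples: 20 + 0 + 0 + 4 = 24.
By inclusion–exclusion the count is 1330 − 1960 + 664 − 24 = 10.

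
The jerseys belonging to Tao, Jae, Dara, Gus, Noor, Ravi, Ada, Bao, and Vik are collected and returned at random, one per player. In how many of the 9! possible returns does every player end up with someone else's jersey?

133496

Count assignments avoiding every fixed point. For any j of the 9 players fixed to their old jersey, the other 9−j can be arranged in (9−j)! ways.
By inclusion–exclusion this is Σ_{j=0}^{9} (−1)^j C(9,j)·(9−j)!.
Computing: 362880 − 362880 + 181440 − 60480 + 15120 − 3024 + 504 − 72 + 9 − 1 = 133496.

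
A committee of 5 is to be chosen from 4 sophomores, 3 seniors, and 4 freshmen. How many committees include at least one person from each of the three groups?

364

Unrestricted: C(11,5) = 462 ways to pick any 5 of the 11.
Subtract selections that omit an entire group: no sophomores → C(7,5) = 21; no seniors → C(8,5) = 56; no freshmen → C(7,5) = 21.
Add back selections omitting two groups (i.e. drawn from a single group): C(4,5) + C(3,5) + C(4,5) = 0.
By inclusion–exclusion: 462 − 98 + 0 = 364.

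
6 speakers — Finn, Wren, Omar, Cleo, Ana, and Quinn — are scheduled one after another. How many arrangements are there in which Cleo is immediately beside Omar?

240

Glue Cleo and Omar into one block (2 internal orders), leaving 5 units to arrange in a row.
So the count is 2·(5)! = 240.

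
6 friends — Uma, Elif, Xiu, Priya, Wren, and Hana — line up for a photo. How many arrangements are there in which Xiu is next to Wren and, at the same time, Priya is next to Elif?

Treat {Xiu,Wren} as one block (2 orders) and {Priya,Elif} as another (2 orders).
That leaves 4 units to arrange: 2 × 2 × 4! = 4 × 24 = 96.

96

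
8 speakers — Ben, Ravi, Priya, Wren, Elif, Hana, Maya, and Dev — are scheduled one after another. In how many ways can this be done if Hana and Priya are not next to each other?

Of the 8! = 40320 arrangements, those with Hana and Priya adjacent number 2 × 7! = 10080 (treat the pair as a block with 2 internal orders).
Complementary counting: 40320 − 10080 = 30240.

30240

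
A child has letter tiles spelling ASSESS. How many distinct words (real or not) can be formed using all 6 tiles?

30

Letter multiplicities in ASSESS: A×1, E×1, S×4.
Dividing 6! = 720 by 4! = 24 for the repeated letters gives 30.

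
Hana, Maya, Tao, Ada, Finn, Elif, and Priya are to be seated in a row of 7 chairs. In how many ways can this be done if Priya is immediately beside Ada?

Place the 5 others and the Priya-Ada pair as 6 objects in a line; the pair has 2 internal arrangements.
So the count is 2·(6)! = 1440.

1440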